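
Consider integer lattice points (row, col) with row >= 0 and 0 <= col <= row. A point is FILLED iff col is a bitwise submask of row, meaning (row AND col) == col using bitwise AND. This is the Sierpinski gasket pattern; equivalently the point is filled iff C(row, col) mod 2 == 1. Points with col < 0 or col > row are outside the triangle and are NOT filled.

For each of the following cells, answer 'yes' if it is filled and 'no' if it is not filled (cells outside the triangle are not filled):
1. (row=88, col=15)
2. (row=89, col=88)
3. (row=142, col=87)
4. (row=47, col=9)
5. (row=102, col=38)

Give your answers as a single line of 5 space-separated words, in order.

Answer: no yes no yes yes

Derivation:
(88,15): row=0b1011000, col=0b1111, row AND col = 0b1000 = 8; 8 != 15 -> empty
(89,88): row=0b1011001, col=0b1011000, row AND col = 0b1011000 = 88; 88 == 88 -> filled
(142,87): row=0b10001110, col=0b1010111, row AND col = 0b110 = 6; 6 != 87 -> empty
(47,9): row=0b101111, col=0b1001, row AND col = 0b1001 = 9; 9 == 9 -> filled
(102,38): row=0b1100110, col=0b100110, row AND col = 0b100110 = 38; 38 == 38 -> filled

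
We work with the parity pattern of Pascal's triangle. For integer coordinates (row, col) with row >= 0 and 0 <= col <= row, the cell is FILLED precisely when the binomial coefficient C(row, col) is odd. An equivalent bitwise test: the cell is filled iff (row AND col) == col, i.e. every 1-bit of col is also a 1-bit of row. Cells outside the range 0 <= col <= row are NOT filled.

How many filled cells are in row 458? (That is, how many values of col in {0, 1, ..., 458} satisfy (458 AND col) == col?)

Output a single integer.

458 in binary = 111001010
popcount(458) = number of 1-bits in 111001010 = 5
A col c satisfies (458 AND c) == c iff every set bit of c is also set in 458; each of the 5 set bits of 458 can independently be on or off in c.
count = 2^5 = 32

Answer: 32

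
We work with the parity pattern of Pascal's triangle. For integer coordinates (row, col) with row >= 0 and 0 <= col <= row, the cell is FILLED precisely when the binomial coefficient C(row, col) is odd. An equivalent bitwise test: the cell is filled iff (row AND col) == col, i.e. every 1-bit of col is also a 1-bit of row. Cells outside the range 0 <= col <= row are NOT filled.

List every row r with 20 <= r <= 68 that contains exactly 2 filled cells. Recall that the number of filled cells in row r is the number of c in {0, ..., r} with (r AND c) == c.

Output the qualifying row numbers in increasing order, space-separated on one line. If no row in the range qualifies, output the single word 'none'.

Row r has 2^popcount(r) filled cells, so we need popcount(r) = log2(2) = 1.
Scan r = 20..68 and keep those with exactly 1 one-bits:
r=20=10100 popcount=2 -> skip
r=21=10101 popcount=3 -> skip
r=22=10110 popcount=3 -> skip
r=23=10111 popcount=4 -> skip
r=24=11000 popcount=2 -> skip
r=25=11001 popcount=3 -> skip
r=26=11010 popcount=3 -> skip
r=27=11011 popcount=4 -> skip
r=28=11100 popcount=3 -> skip
r=29=11101 popcount=4 -> skip
r=30=11110 popcount=4 -> skip
r=31=11111 popcount=5 -> skip
r=32=100000 popcount=1 -> KEEP
r=33=100001 popcount=2 -> skip
r=34=100010 popcount=2 -> skip
r=35=100011 popcount=3 -> skip
r=36=100100 popcount=2 -> skip
r=37=100101 popcount=3 -> skip
r=38=100110 popcount=3 -> skip
r=39=100111 popcount=4 -> skip
r=40=101000 popcount=2 -> skip
r=41=101001 popcount=3 -> skip
r=42=101010 popcount=3 -> skip
r=43=101011 popcount=4 -> skip
r=44=101100 popcount=3 -> skip
r=45=101101 popcount=4 -> skip
r=46=101110 popcount=4 -> skip
r=47=101111 popcount=5 -> skip
r=48=110000 popcount=2 -> skip
r=49=110001 popcount=3 -> skip
r=50=110010 popcount=3 -> skip
r=51=110011 popcount=4 -> skip
r=52=110100 popcount=3 -> skip
r=53=110101 popcount=4 -> skip
r=54=110110 popcount=4 -> skip
r=55=110111 popcount=5 -> skip
r=56=111000 popcount=3 -> skip
r=57=111001 popcount=4 -> skip
r=58=111010 popcount=4 -> skip
r=59=111011 popcount=5 -> skip
r=60=111100 popcount=4 -> skip
r=61=111101 popcount=5 -> skip
r=62=111110 popcount=5 -> skip
r=63=111111 popcount=6 -> skip
r=64=1000000 popcount=1 -> KEEP
r=65=1000001 popcount=2 -> skip
r=66=1000010 popcount=2 -> skip
r=67=1000011 popcount=3 -> skip
r=68=1000100 popcount=2 -> skip
Kept rows: 32 64

Answer: 32 64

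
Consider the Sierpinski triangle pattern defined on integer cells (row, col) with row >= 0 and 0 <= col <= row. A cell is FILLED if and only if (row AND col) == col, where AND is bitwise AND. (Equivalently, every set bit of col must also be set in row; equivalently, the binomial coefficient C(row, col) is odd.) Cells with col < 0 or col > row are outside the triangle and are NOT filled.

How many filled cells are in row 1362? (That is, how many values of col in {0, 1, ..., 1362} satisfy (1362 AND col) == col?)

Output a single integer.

1362 in binary = 10101010010
popcount(1362) = number of 1-bits in 10101010010 = 5
A col c satisfies (1362 AND c) == c iff every set bit of c is also set in 1362; each of the 5 set bits of 1362 can independently be on or off in c.
count = 2^5 = 32

Answer: 32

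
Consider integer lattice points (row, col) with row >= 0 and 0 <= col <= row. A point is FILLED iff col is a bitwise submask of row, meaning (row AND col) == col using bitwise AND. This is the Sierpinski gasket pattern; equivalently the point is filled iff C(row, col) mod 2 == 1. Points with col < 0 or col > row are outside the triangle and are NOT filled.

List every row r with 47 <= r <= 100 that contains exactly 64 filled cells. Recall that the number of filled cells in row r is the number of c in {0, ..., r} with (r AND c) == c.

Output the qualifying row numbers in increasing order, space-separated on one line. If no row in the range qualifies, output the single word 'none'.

Row r has 2^popcount(r) filled cells, so we need popcount(r) = log2(64) = 6.
Scan r = 47..100 and keep those with exactly 6 one-bits:
r=47=101111 popcount=5 -> skip
r=48=110000 popcount=2 -> skip
r=49=110001 popcount=3 -> skip
r=50=110010 popcount=3 -> skip
r=51=110011 popcount=4 -> skip
r=52=110100 popcount=3 -> skip
r=53=110101 popcount=4 -> skip
r=54=110110 popcount=4 -> skip
r=55=110111 popcount=5 -> skip
r=56=111000 popcount=3 -> skip
r=57=111001 popcount=4 -> skip
r=58=111010 popcount=4 -> skip
r=59=111011 popcount=5 -> skip
r=60=111100 popcount=4 -> skip
r=61=111101 popcount=5 -> skip
r=62=111110 popcount=5 -> skip
r=63=111111 popcount=6 -> KEEP
r=64=1000000 popcount=1 -> skip
r=65=1000001 popcount=2 -> skip
r=66=1000010 popcount=2 -> skip
r=67=1000011 popcount=3 -> skip
r=68=1000100 popcount=2 -> skip
r=69=1000101 popcount=3 -> skip
r=70=1000110 popcount=3 -> skip
r=71=1000111 popcount=4 -> skip
r=72=1001000 popcount=2 -> skip
r=73=1001001 popcount=3 -> skip
r=74=1001010 popcount=3 -> skip
r=75=1001011 popcount=4 -> skip
r=76=1001100 popcount=3 -> skip
r=77=1001101 popcount=4 -> skip
r=78=1001110 popcount=4 -> skip
r=79=1001111 popcount=5 -> skip
r=80=1010000 popcount=2 -> skip
r=81=1010001 popcount=3 -> skip
r=82=1010010 popcount=3 -> skip
r=83=1010011 popcount=4 -> skip
r=84=1010100 popcount=3 -> skip
r=85=1010101 popcount=4 -> skip
r=86=1010110 popcount=4 -> skip
r=87=1010111 popcount=5 -> skip
r=88=1011000 popcount=3 -> skip
r=89=1011001 popcount=4 -> skip
r=90=1011010 popcount=4 -> skip
r=91=1011011 popcount=5 -> skip
r=92=1011100 popcount=4 -> skip
r=93=1011101 popcount=5 -> skip
r=94=1011110 popcount=5 -> skip
r=95=1011111 popcount=6 -> KEEP
r=96=1100000 popcount=2 -> skip
r=97=1100001 popcount=3 -> skip
r=98=1100010 popcount=3 -> skip
r=99=1100011 popcount=4 -> skip
r=100=1100100 popcount=3 -> skip
Kept rows: 63 95

Answer: 63 95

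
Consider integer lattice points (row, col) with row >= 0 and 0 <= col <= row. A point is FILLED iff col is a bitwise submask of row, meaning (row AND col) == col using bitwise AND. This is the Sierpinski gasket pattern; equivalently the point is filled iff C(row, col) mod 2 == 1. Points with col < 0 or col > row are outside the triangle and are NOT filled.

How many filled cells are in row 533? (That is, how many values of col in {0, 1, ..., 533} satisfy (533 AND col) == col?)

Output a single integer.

Answer: 16

Derivation:
533 in binary = 1000010101
popcount(533) = number of 1-bits in 1000010101 = 4
A col c satisfies (533 AND c) == c iff every set bit of c is also set in 533; each of the 4 set bits of 533 can independently be on or off in c.
count = 2^4 = 16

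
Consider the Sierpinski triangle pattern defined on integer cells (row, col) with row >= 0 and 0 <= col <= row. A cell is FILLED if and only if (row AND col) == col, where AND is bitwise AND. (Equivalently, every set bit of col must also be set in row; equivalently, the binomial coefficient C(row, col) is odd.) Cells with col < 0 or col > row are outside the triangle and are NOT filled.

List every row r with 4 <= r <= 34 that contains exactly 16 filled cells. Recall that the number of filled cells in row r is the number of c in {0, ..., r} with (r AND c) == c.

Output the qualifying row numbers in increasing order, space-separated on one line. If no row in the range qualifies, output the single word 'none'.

Row r has 2^popcount(r) filled cells, so we need popcount(r) = log2(16) = 4.
Scan r = 4..34 and keep those with exactly 4 one-bits:
r=4=100 popcount=1 -> skip
r=5=101 popcount=2 -> skip
r=6=110 popcount=2 -> skip
r=7=111 popcount=3 -> skip
r=8=1000 popcount=1 -> skip
r=9=1001 popcount=2 -> skip
r=10=1010 popcount=2 -> skip
r=11=1011 popcount=3 -> skip
r=12=1100 popcount=2 -> skip
r=13=1101 popcount=3 -> skip
r=14=1110 popcount=3 -> skip
r=15=1111 popcount=4 -> KEEP
r=16=10000 popcount=1 -> skip
r=17=10001 popcount=2 -> skip
r=18=10010 popcount=2 -> skip
r=19=10011 popcount=3 -> skip
r=20=10100 popcount=2 -> skip
r=21=10101 popcount=3 -> skip
r=22=10110 popcount=3 -> skip
r=23=10111 popcount=4 -> KEEP
r=24=11000 popcount=2 -> skip
r=25=11001 popcount=3 -> skip
r=26=11010 popcount=3 -> skip
r=27=11011 popcount=4 -> KEEP
r=28=11100 popcount=3 -> skip
r=29=11101 popcount=4 -> KEEP
r=30=11110 popcount=4 -> KEEP
r=31=11111 popcount=5 -> skip
r=32=100000 popcount=1 -> skip
r=33=100001 popcount=2 -> skip
r=34=100010 popcount=2 -> skip
Kept rows: 15 23 27 29 30

Answer: 15 23 27 29 30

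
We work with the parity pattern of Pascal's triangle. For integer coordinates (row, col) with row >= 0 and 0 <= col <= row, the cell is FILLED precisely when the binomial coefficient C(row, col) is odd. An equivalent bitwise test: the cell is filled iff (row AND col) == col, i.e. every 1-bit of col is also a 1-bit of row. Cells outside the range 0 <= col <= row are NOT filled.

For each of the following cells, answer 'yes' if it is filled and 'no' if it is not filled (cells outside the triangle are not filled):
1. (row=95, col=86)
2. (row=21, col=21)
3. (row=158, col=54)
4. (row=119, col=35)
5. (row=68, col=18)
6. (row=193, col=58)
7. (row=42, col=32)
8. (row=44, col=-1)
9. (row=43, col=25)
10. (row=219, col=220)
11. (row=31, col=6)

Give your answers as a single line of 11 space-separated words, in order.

(95,86): row=0b1011111, col=0b1010110, row AND col = 0b1010110 = 86; 86 == 86 -> filled
(21,21): row=0b10101, col=0b10101, row AND col = 0b10101 = 21; 21 == 21 -> filled
(158,54): row=0b10011110, col=0b110110, row AND col = 0b10110 = 22; 22 != 54 -> empty
(119,35): row=0b1110111, col=0b100011, row AND col = 0b100011 = 35; 35 == 35 -> filled
(68,18): row=0b1000100, col=0b10010, row AND col = 0b0 = 0; 0 != 18 -> empty
(193,58): row=0b11000001, col=0b111010, row AND col = 0b0 = 0; 0 != 58 -> empty
(42,32): row=0b101010, col=0b100000, row AND col = 0b100000 = 32; 32 == 32 -> filled
(44,-1): col outside [0, 44] -> not filled
(43,25): row=0b101011, col=0b11001, row AND col = 0b1001 = 9; 9 != 25 -> empty
(219,220): col outside [0, 219] -> not filled
(31,6): row=0b11111, col=0b110, row AND col = 0b110 = 6; 6 == 6 -> filled

Answer: yes yes no yes no no yes no no no yes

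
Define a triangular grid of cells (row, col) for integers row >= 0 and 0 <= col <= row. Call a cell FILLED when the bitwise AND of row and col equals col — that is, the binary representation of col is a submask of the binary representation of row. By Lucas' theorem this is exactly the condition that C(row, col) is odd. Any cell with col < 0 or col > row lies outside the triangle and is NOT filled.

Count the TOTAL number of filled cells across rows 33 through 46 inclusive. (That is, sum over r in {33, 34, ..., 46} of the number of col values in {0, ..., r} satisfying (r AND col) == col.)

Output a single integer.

r33=100001 pc2: +4 =4
r34=100010 pc2: +4 =8
r35=100011 pc3: +8 =16
r36=100100 pc2: +4 =20
r37=100101 pc3: +8 =28
r38=100110 pc3: +8 =36
r39=100111 pc4: +16 =52
r40=101000 pc2: +4 =56
r41=101001 pc3: +8 =64
r42=101010 pc3: +8 =72
r43=101011 pc4: +16 =88
r44=101100 pc3: +8 =96
r45=101101 pc4: +16 =112
r46=101110 pc4: +16 =128

Answer: 128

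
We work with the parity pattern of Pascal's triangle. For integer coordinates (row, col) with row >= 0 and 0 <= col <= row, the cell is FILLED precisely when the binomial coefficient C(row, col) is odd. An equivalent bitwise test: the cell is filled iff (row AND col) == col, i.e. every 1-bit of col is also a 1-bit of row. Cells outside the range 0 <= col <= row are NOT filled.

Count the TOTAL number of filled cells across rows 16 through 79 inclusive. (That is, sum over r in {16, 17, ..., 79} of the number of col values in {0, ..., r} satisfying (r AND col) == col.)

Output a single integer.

Answer: 810

Derivation:
r16=10000 pc1: +2 =2
r17=10001 pc2: +4 =6
r18=10010 pc2: +4 =10
r19=10011 pc3: +8 =18
r20=10100 pc2: +4 =22
r21=10101 pc3: +8 =30
r22=10110 pc3: +8 =38
r23=10111 pc4: +16 =54
r24=11000 pc2: +4 =58
r25=11001 pc3: +8 =66
r26=11010 pc3: +8 =74
r27=11011 pc4: +16 =90
r28=11100 pc3: +8 =98
r29=11101 pc4: +16 =114
r30=11110 pc4: +16 =130
r31=11111 pc5: +32 =162
r32=100000 pc1: +2 =164
r33=100001 pc2: +4 =168
r34=100010 pc2: +4 =172
r35=100011 pc3: +8 =180
r36=100100 pc2: +4 =184
r37=100101 pc3: +8 =192
r38=100110 pc3: +8 =200
r39=100111 pc4: +16 =216
r40=101000 pc2: +4 =220
r41=101001 pc3: +8 =228
r42=101010 pc3: +8 =236
r43=101011 pc4: +16 =252
r44=101100 pc3: +8 =260
r45=101101 pc4: +16 =276
r46=101110 pc4: +16 =292
r47=101111 pc5: +32 =324
r48=110000 pc2: +4 =328
r49=110001 pc3: +8 =336
r50=110010 pc3: +8 =344
r51=110011 pc4: +16 =360
r52=110100 pc3: +8 =368
r53=110101 pc4: +16 =384
r54=110110 pc4: +16 =400
r55=110111 pc5: +32 =432
r56=111000 pc3: +8 =440
r57=111001 pc4: +16 =456
r58=111010 pc4: +16 =472
r59=111011 pc5: +32 =504
r60=111100 pc4: +16 =520
r61=111101 pc5: +32 =552
r62=111110 pc5: +32 =584
r63=111111 pc6: +64 =648
r64=1000000 pc1: +2 =650
r65=1000001 pc2: +4 =654
r66=1000010 pc2: +4 =658
r67=1000011 pc3: +8 =666
r68=1000100 pc2: +4 =670
r69=1000101 pc3: +8 =678
r70=1000110 pc3: +8 =686
r71=1000111 pc4: +16 =702
r72=1001000 pc2: +4 =706
r73=1001001 pc3: +8 =714
r74=1001010 pc3: +8 =722
r75=1001011 pc4: +16 =738
r76=1001100 pc3: +8 =746
r77=1001101 pc4: +16 =762
r78=1001110 pc4: +16 =778
r79=1001111 pc5: +32 =810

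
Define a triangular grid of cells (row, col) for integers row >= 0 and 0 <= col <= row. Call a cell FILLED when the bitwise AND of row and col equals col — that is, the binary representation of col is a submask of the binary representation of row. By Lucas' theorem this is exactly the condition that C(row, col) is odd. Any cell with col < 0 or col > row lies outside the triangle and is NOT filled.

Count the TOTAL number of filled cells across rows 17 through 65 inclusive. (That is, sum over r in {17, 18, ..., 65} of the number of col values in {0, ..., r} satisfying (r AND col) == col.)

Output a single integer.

Answer: 652

Derivation:
r17=10001 pc2: +4 =4
r18=10010 pc2: +4 =8
r19=10011 pc3: +8 =16
r20=10100 pc2: +4 =20
r21=10101 pc3: +8 =28
r22=10110 pc3: +8 =36
r23=10111 pc4: +16 =52
r24=11000 pc2: +4 =56
r25=11001 pc3: +8 =64
r26=11010 pc3: +8 =72
r27=11011 pc4: +16 =88
r28=11100 pc3: +8 =96
r29=11101 pc4: +16 =112
r30=11110 pc4: +16 =128
r31=11111 pc5: +32 =160
r32=100000 pc1: +2 =162
r33=100001 pc2: +4 =166
r34=100010 pc2: +4 =170
r35=100011 pc3: +8 =178
r36=100100 pc2: +4 =182
r37=100101 pc3: +8 =190
r38=100110 pc3: +8 =198
r39=100111 pc4: +16 =214
r40=101000 pc2: +4 =218
r41=101001 pc3: +8 =226
r42=101010 pc3: +8 =234
r43=101011 pc4: +16 =250
r44=101100 pc3: +8 =258
r45=101101 pc4: +16 =274
r46=101110 pc4: +16 =290
r47=101111 pc5: +32 =322
r48=110000 pc2: +4 =326
r49=110001 pc3: +8 =334
r50=110010 pc3: +8 =342
r51=110011 pc4: +16 =358
r52=110100 pc3: +8 =366
r53=110101 pc4: +16 =382
r54=110110 pc4: +16 =398
r55=110111 pc5: +32 =430
r56=111000 pc3: +8 =438
r57=111001 pc4: +16 =454
r58=111010 pc4: +16 =470
r59=111011 pc5: +32 =502
r60=111100 pc4: +16 =518
r61=111101 pc5: +32 =550
r62=111110 pc5: +32 =582
r63=111111 pc6: +64 =646
r64=1000000 pc1: +2 =648
r65=1000001 pc2: +4 =652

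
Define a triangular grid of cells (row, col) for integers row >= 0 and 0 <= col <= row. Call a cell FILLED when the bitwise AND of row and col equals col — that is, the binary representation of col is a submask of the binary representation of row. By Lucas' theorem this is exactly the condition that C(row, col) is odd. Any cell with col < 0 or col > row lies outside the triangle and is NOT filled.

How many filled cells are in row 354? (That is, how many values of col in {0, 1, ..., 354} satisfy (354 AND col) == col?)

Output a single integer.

354 in binary = 101100010
popcount(354) = number of 1-bits in 101100010 = 4
A col c satisfies (354 AND c) == c iff every set bit of c is also set in 354; each of the 4 set bits of 354 can independently be on or off in c.
count = 2^4 = 16

Answer: 16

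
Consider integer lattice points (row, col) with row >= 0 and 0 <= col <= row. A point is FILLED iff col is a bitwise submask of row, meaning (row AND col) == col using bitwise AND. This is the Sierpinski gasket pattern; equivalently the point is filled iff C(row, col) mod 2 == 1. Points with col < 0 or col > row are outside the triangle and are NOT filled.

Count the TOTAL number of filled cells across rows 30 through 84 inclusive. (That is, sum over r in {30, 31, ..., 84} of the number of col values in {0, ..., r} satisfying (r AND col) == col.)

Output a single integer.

r30=11110 pc4: +16 =16
r31=11111 pc5: +32 =48
r32=100000 pc1: +2 =50
r33=100001 pc2: +4 =54
r34=100010 pc2: +4 =58
r35=100011 pc3: +8 =66
r36=100100 pc2: +4 =70
r37=100101 pc3: +8 =78
r38=100110 pc3: +8 =86
r39=100111 pc4: +16 =102
r40=101000 pc2: +4 =106
r41=101001 pc3: +8 =114
r42=101010 pc3: +8 =122
r43=101011 pc4: +16 =138
r44=101100 pc3: +8 =146
r45=101101 pc4: +16 =162
r46=101110 pc4: +16 =178
r47=101111 pc5: +32 =210
r48=110000 pc2: +4 =214
r49=110001 pc3: +8 =222
r50=110010 pc3: +8 =230
r51=110011 pc4: +16 =246
r52=110100 pc3: +8 =254
r53=110101 pc4: +16 =270
r54=110110 pc4: +16 =286
r55=110111 pc5: +32 =318
r56=111000 pc3: +8 =326
r57=111001 pc4: +16 =342
r58=111010 pc4: +16 =358
r59=111011 pc5: +32 =390
r60=111100 pc4: +16 =406
r61=111101 pc5: +32 =438
r62=111110 pc5: +32 =470
r63=111111 pc6: +64 =534
r64=1000000 pc1: +2 =536
r65=1000001 pc2: +4 =540
r66=1000010 pc2: +4 =544
r67=1000011 pc3: +8 =552
r68=1000100 pc2: +4 =556
r69=1000101 pc3: +8 =564
r70=1000110 pc3: +8 =572
r71=1000111 pc4: +16 =588
r72=1001000 pc2: +4 =592
r73=1001001 pc3: +8 =600
r74=1001010 pc3: +8 =608
r75=1001011 pc4: +16 =624
r76=1001100 pc3: +8 =632
r77=1001101 pc4: +16 =648
r78=1001110 pc4: +16 =664
r79=1001111 pc5: +32 =696
r80=1010000 pc2: +4 =700
r81=1010001 pc3: +8 =708
r82=1010010 pc3: +8 =716
r83=1010011 pc4: +16 =732
r84=1010100 pc3: +8 =740

Answer: 740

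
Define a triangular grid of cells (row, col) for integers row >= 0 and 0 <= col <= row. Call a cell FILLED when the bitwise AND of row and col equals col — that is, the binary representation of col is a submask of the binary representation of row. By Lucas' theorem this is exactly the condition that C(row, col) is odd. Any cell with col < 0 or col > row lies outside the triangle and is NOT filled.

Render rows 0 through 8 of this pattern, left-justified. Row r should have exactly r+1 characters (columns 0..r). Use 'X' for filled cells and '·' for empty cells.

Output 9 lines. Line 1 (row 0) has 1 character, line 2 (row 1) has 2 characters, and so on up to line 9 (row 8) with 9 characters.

Answer: X
XX
X·X
XXXX
X···X
XX··XX
X·X·X·X
XXXXXXXX
X·······X

Derivation:
r0=0: X
r1=1: XX
r2=10: X·X
r3=11: XXXX
r4=100: X···X
r5=101: XX··XX
r6=110: X·X·X·X
r7=111: XXXXXXXX
r8=1000: X·······X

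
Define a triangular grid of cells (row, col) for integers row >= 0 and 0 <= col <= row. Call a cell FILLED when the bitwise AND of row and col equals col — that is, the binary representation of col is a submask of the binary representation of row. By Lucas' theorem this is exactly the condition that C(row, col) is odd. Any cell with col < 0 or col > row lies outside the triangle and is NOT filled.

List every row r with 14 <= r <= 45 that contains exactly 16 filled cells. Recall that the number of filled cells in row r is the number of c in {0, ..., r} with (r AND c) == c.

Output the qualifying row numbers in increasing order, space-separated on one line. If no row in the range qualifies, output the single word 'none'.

Answer: 15 23 27 29 30 39 43 45

Derivation:
Row r has 2^popcount(r) filled cells, so we need popcount(r) = log2(16) = 4.
Scan r = 14..45 and keep those with exactly 4 one-bits:
r=14=1110 popcount=3 -> skip
r=15=1111 popcount=4 -> KEEP
r=16=10000 popcount=1 -> skip
r=17=10001 popcount=2 -> skip
r=18=10010 popcount=2 -> skip
r=19=10011 popcount=3 -> skip
r=20=10100 popcount=2 -> skip
r=21=10101 popcount=3 -> skip
r=22=10110 popcount=3 -> skip
r=23=10111 popcount=4 -> KEEP
r=24=11000 popcount=2 -> skip
r=25=11001 popcount=3 -> skip
r=26=11010 popcount=3 -> skip
r=27=11011 popcount=4 -> KEEP
r=28=11100 popcount=3 -> skip
r=29=11101 popcount=4 -> KEEP
r=30=11110 popcount=4 -> KEEP
r=31=11111 popcount=5 -> skip
r=32=100000 popcount=1 -> skip
r=33=100001 popcount=2 -> skip
r=34=100010 popcount=2 -> skip
r=35=100011 popcount=3 -> skip
r=36=100100 popcount=2 -> skip
r=37=100101 popcount=3 -> skip
r=38=100110 popcount=3 -> skip
r=39=100111 popcount=4 -> KEEP
r=40=101000 popcount=2 -> skip
r=41=101001 popcount=3 -> skip
r=42=101010 popcount=3 -> skip
r=43=101011 popcount=4 -> KEEP
r=44=101100 popcount=3 -> skip
r=45=101101 popcount=4 -> KEEP
Kept rows: 15 23 27 29 30 39 43 45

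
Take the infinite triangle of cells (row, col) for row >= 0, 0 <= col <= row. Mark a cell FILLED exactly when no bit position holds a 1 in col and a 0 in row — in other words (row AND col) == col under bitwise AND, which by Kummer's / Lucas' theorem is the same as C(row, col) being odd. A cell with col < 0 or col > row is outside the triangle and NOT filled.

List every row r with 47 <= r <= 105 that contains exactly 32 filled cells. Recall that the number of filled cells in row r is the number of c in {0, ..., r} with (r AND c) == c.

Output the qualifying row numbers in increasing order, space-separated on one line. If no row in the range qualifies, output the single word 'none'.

Row r has 2^popcount(r) filled cells, so we need popcount(r) = log2(32) = 5.
Scan r = 47..105 and keep those with exactly 5 one-bits:
r=47=101111 popcount=5 -> KEEP
r=48=110000 popcount=2 -> skip
r=49=110001 popcount=3 -> skip
r=50=110010 popcount=3 -> skip
r=51=110011 popcount=4 -> skip
r=52=110100 popcount=3 -> skip
r=53=110101 popcount=4 -> skip
r=54=110110 popcount=4 -> skip
r=55=110111 popcount=5 -> KEEP
r=56=111000 popcount=3 -> skip
r=57=111001 popcount=4 -> skip
r=58=111010 popcount=4 -> skip
r=59=111011 popcount=5 -> KEEP
r=60=111100 popcount=4 -> skip
r=61=111101 popcount=5 -> KEEP
r=62=111110 popcount=5 -> KEEP
r=63=111111 popcount=6 -> skip
r=64=1000000 popcount=1 -> skip
r=65=1000001 popcount=2 -> skip
r=66=1000010 popcount=2 -> skip
r=67=1000011 popcount=3 -> skip
r=68=1000100 popcount=2 -> skip
r=69=1000101 popcount=3 -> skip
r=70=1000110 popcount=3 -> skip
r=71=1000111 popcount=4 -> skip
r=72=1001000 popcount=2 -> skip
r=73=1001001 popcount=3 -> skip
r=74=1001010 popcount=3 -> skip
r=75=1001011 popcount=4 -> skip
r=76=1001100 popcount=3 -> skip
r=77=1001101 popcount=4 -> skip
r=78=1001110 popcount=4 -> skip
r=79=1001111 popcount=5 -> KEEP
r=80=1010000 popcount=2 -> skip
r=81=1010001 popcount=3 -> skip
r=82=1010010 popcount=3 -> skip
r=83=1010011 popcount=4 -> skip
r=84=1010100 popcount=3 -> skip
r=85=1010101 popcount=4 -> skip
r=86=1010110 popcount=4 -> skip
r=87=1010111 popcount=5 -> KEEP
r=88=1011000 popcount=3 -> skip
r=89=1011001 popcount=4 -> skip
r=90=1011010 popcount=4 -> skip
r=91=1011011 popcount=5 -> KEEP
r=92=1011100 popcount=4 -> skip
r=93=1011101 popcount=5 -> KEEP
r=94=1011110 popcount=5 -> KEEP
r=95=1011111 popcount=6 -> skip
r=96=1100000 popcount=2 -> skip
r=97=1100001 popcount=3 -> skip
r=98=1100010 popcount=3 -> skip
r=99=1100011 popcount=4 -> skip
r=100=1100100 popcount=3 -> skip
r=101=1100101 popcount=4 -> skip
r=102=1100110 popcount=4 -> skip
r=103=1100111 popcount=5 -> KEEP
r=104=1101000 popcount=3 -> skip
r=105=1101001 popcount=4 -> skip
Kept rows: 47 55 59 61 62 79 87 91 93 94 103

Answer: 47 55 59 61 62 79 87 91 93 94 103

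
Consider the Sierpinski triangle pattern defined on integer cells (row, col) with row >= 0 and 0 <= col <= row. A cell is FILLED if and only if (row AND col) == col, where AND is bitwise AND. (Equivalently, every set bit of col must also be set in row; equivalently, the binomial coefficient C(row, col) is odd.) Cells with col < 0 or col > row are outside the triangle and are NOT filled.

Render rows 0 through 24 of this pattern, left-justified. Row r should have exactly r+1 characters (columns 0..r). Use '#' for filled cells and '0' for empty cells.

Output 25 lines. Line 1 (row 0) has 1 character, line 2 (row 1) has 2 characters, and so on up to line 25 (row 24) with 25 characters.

r0=0: #
r1=1: ##
r2=10: #0#
r3=11: ####
r4=100: #000#
r5=101: ##00##
r6=110: #0#0#0#
r7=111: ########
r8=1000: #0000000#
r9=1001: ##000000##
r10=1010: #0#00000#0#
r11=1011: ####0000####
r12=1100: #000#000#000#
r13=1101: ##00##00##00##
r14=1110: #0#0#0#0#0#0#0#
r15=1111: ################
r16=10000: #000000000000000#
r17=10001: ##00000000000000##
r18=10010: #0#0000000000000#0#
r19=10011: ####000000000000####
r20=10100: #000#00000000000#000#
r21=10101: ##00##0000000000##00##
r22=10110: #0#0#0#000000000#0#0#0#
r23=10111: ########00000000########
r24=11000: #0000000#0000000#0000000#

Answer: #
##
#0#
####
#000#
##00##
#0#0#0#
########
#0000000#
##000000##
#0#00000#0#
####0000####
#000#000#000#
##00##00##00##
#0#0#0#0#0#0#0#
################
#000000000000000#
##00000000000000##
#0#0000000000000#0#
####000000000000####
#000#00000000000#000#
##00##0000000000##00##
#0#0#0#000000000#0#0#0#
########00000000########
#0000000#0000000#0000000#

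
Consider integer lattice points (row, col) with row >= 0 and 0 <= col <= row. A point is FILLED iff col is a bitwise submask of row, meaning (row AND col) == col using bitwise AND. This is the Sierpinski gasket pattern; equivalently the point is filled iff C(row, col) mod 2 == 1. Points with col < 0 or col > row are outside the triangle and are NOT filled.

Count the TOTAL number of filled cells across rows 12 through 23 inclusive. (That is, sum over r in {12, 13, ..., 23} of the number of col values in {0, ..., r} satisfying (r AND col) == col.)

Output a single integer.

r12=1100 pc2: +4 =4
r13=1101 pc3: +8 =12
r14=1110 pc3: +8 =20
r15=1111 pc4: +16 =36
r16=10000 pc1: +2 =38
r17=10001 pc2: +4 =42
r18=10010 pc2: +4 =46
r19=10011 pc3: +8 =54
r20=10100 pc2: +4 =58
r21=10101 pc3: +8 =66
r22=10110 pc3: +8 =74
r23=10111 pc4: +16 =90

Answer: 90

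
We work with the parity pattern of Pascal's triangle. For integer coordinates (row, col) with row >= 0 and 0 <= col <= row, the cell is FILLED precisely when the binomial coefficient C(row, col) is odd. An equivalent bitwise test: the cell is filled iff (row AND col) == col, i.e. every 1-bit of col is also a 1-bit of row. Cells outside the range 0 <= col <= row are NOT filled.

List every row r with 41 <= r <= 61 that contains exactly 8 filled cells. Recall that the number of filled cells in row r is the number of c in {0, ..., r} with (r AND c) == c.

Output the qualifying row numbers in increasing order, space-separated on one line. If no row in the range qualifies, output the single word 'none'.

Row r has 2^popcount(r) filled cells, so we need popcount(r) = log2(8) = 3.
Scan r = 41..61 and keep those with exactly 3 one-bits:
r=41=101001 popcount=3 -> KEEP
r=42=101010 popcount=3 -> KEEP
r=43=101011 popcount=4 -> skip
r=44=101100 popcount=3 -> KEEP
r=45=101101 popcount=4 -> skip
r=46=101110 popcount=4 -> skip
r=47=101111 popcount=5 -> skip
r=48=110000 popcount=2 -> skip
r=49=110001 popcount=3 -> KEEP
r=50=110010 popcount=3 -> KEEP
r=51=110011 popcount=4 -> skip
r=52=110100 popcount=3 -> KEEP
r=53=110101 popcount=4 -> skip
r=54=110110 popcount=4 -> skip
r=55=110111 popcount=5 -> skip
r=56=111000 popcount=3 -> KEEP
r=57=111001 popcount=4 -> skip
r=58=111010 popcount=4 -> skip
r=59=111011 popcount=5 -> skip
r=60=111100 popcount=4 -> skip
r=61=111101 popcount=5 -> skip
Kept rows: 41 42 44 49 50 52 56

Answer: 41 42 44 49 50 52 56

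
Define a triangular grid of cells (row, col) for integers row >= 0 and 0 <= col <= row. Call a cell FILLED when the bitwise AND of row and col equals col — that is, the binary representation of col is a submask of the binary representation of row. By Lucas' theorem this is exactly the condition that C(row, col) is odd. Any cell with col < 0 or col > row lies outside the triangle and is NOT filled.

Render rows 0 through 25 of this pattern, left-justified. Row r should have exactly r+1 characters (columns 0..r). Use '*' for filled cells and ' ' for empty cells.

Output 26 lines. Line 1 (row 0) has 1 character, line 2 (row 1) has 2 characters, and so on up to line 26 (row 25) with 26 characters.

Answer: *
**
* *
****
*   *
**  **
* * * *
********
*       *
**      **
* *     * *
****    ****
*   *   *   *
**  **  **  **
* * * * * * * *
****************
*               *
**              **
* *             * *
****            ****
*   *           *   *
**  **          **  **
* * * *         * * * *
********        ********
*       *       *       *
**      **      **      **

Derivation:
r0=0: *
r1=1: **
r2=10: * *
r3=11: ****
r4=100: *   *
r5=101: **  **
r6=110: * * * *
r7=111: ********
r8=1000: *       *
r9=1001: **      **
r10=1010: * *     * *
r11=1011: ****    ****
r12=1100: *   *   *   *
r13=1101: **  **  **  **
r14=1110: * * * * * * * *
r15=1111: ****************
r16=10000: *               *
r17=10001: **              **
r18=10010: * *             * *
r19=10011: ****            ****
r20=10100: *   *           *   *
r21=10101: **  **          **  **
r22=10110: * * * *         * * * *
r23=10111: ********        ********
r24=11000: *       *       *       *
r25=11001: **      **      **      **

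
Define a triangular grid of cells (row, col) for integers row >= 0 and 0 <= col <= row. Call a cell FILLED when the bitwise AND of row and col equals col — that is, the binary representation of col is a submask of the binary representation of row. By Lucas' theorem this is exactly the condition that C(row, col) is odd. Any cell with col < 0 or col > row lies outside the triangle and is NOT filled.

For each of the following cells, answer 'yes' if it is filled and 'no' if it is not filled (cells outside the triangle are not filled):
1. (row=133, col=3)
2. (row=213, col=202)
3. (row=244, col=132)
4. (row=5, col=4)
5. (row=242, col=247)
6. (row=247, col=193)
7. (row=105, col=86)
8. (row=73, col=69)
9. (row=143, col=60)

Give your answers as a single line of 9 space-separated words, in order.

(133,3): row=0b10000101, col=0b11, row AND col = 0b1 = 1; 1 != 3 -> empty
(213,202): row=0b11010101, col=0b11001010, row AND col = 0b11000000 = 192; 192 != 202 -> empty
(244,132): row=0b11110100, col=0b10000100, row AND col = 0b10000100 = 132; 132 == 132 -> filled
(5,4): row=0b101, col=0b100, row AND col = 0b100 = 4; 4 == 4 -> filled
(242,247): col outside [0, 242] -> not filled
(247,193): row=0b11110111, col=0b11000001, row AND col = 0b11000001 = 193; 193 == 193 -> filled
(105,86): row=0b1101001, col=0b1010110, row AND col = 0b1000000 = 64; 64 != 86 -> empty
(73,69): row=0b1001001, col=0b1000101, row AND col = 0b1000001 = 65; 65 != 69 -> empty
(143,60): row=0b10001111, col=0b111100, row AND col = 0b1100 = 12; 12 != 60 -> empty

Answer: no no yes yes no yes no no no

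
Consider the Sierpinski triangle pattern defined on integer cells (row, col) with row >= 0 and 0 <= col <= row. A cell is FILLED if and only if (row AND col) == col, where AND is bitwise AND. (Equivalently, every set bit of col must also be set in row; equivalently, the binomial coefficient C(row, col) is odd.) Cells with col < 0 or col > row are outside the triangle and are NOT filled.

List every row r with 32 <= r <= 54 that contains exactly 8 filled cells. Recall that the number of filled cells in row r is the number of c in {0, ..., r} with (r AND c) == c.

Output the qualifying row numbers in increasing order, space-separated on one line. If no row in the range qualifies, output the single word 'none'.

Answer: 35 37 38 41 42 44 49 50 52

Derivation:
Row r has 2^popcount(r) filled cells, so we need popcount(r) = log2(8) = 3.
Scan r = 32..54 and keep those with exactly 3 one-bits:
r=32=100000 popcount=1 -> skip
r=33=100001 popcount=2 -> skip
r=34=100010 popcount=2 -> skip
r=35=100011 popcount=3 -> KEEP
r=36=100100 popcount=2 -> skip
r=37=100101 popcount=3 -> KEEP
r=38=100110 popcount=3 -> KEEP
r=39=100111 popcount=4 -> skip
r=40=101000 popcount=2 -> skip
r=41=101001 popcount=3 -> KEEP
r=42=101010 popcount=3 -> KEEP
r=43=101011 popcount=4 -> skip
r=44=101100 popcount=3 -> KEEP
r=45=101101 popcount=4 -> skip
r=46=101110 popcount=4 -> skip
r=47=101111 popcount=5 -> skip
r=48=110000 popcount=2 -> skip
r=49=110001 popcount=3 -> KEEP
r=50=110010 popcount=3 -> KEEP
r=51=110011 popcount=4 -> skip
r=52=110100 popcount=3 -> KEEP
r=53=110101 popcount=4 -> skip
r=54=110110 popcount=4 -> skip
Kept rows: 35 37 38 41 42 44 49 50 52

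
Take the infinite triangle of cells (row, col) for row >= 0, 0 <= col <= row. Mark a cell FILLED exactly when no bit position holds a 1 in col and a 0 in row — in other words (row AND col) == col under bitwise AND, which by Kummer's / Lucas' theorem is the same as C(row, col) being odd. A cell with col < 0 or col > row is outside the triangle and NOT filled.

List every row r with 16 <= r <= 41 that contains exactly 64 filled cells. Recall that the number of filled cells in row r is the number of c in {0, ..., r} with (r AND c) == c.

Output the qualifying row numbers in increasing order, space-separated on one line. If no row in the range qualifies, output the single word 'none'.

Row r has 2^popcount(r) filled cells, so we need popcount(r) = log2(64) = 6.
Scan r = 16..41 and keep those with exactly 6 one-bits:
r=16=10000 popcount=1 -> skip
r=17=10001 popcount=2 -> skip
r=18=10010 popcount=2 -> skip
r=19=10011 popcount=3 -> skip
r=20=10100 popcount=2 -> skip
r=21=10101 popcount=3 -> skip
r=22=10110 popcount=3 -> skip
r=23=10111 popcount=4 -> skip
r=24=11000 popcount=2 -> skip
r=25=11001 popcount=3 -> skip
r=26=11010 popcount=3 -> skip
r=27=11011 popcount=4 -> skip
r=28=11100 popcount=3 -> skip
r=29=11101 popcount=4 -> skip
r=30=11110 popcount=4 -> skip
r=31=11111 popcount=5 -> skip
r=32=100000 popcount=1 -> skip
r=33=100001 popcount=2 -> skip
r=34=100010 popcount=2 -> skip
r=35=100011 popcount=3 -> skip
r=36=100100 popcount=2 -> skip
r=37=100101 popcount=3 -> skip
r=38=100110 popcount=3 -> skip
r=39=100111 popcount=4 -> skip
r=40=101000 popcount=2 -> skip
r=41=101001 popcount=3 -> skip
Kept rows: none

Answer: none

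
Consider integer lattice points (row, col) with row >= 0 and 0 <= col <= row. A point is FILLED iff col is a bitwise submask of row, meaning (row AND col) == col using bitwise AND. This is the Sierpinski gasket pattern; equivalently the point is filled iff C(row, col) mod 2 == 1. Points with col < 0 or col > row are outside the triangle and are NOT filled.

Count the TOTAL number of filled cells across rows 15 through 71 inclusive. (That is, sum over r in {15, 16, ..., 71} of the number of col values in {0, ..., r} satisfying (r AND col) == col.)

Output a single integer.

Answer: 718

Derivation:
r15=1111 pc4: +16 =16
r16=10000 pc1: +2 =18
r17=10001 pc2: +4 =22
r18=10010 pc2: +4 =26
r19=10011 pc3: +8 =34
r20=10100 pc2: +4 =38
r21=10101 pc3: +8 =46
r22=10110 pc3: +8 =54
r23=10111 pc4: +16 =70
r24=11000 pc2: +4 =74
r25=11001 pc3: +8 =82
r26=11010 pc3: +8 =90
r27=11011 pc4: +16 =106
r28=11100 pc3: +8 =114
r29=11101 pc4: +16 =130
r30=11110 pc4: +16 =146
r31=11111 pc5: +32 =178
r32=100000 pc1: +2 =180
r33=100001 pc2: +4 =184
r34=100010 pc2: +4 =188
r35=100011 pc3: +8 =196
r36=100100 pc2: +4 =200
r37=100101 pc3: +8 =208
r38=100110 pc3: +8 =216
r39=100111 pc4: +16 =232
r40=101000 pc2: +4 =236
r41=101001 pc3: +8 =244
r42=101010 pc3: +8 =252
r43=101011 pc4: +16 =268
r44=101100 pc3: +8 =276
r45=101101 pc4: +16 =292
r46=101110 pc4: +16 =308
r47=101111 pc5: +32 =340
r48=110000 pc2: +4 =344
r49=110001 pc3: +8 =352
r50=110010 pc3: +8 =360
r51=110011 pc4: +16 =376
r52=110100 pc3: +8 =384
r53=110101 pc4: +16 =400
r54=110110 pc4: +16 =416
r55=110111 pc5: +32 =448
r56=111000 pc3: +8 =456
r57=111001 pc4: +16 =472
r58=111010 pc4: +16 =488
r59=111011 pc5: +32 =520
r60=111100 pc4: +16 =536
r61=111101 pc5: +32 =568
r62=111110 pc5: +32 =600
r63=111111 pc6: +64 =664
r64=1000000 pc1: +2 =666
r65=1000001 pc2: +4 =670
r66=1000010 pc2: +4 =674
r67=1000011 pc3: +8 =682
r68=1000100 pc2: +4 =686
r69=1000101 pc3: +8 =694
r70=1000110 pc3: +8 =702
r71=1000111 pc4: +16 =718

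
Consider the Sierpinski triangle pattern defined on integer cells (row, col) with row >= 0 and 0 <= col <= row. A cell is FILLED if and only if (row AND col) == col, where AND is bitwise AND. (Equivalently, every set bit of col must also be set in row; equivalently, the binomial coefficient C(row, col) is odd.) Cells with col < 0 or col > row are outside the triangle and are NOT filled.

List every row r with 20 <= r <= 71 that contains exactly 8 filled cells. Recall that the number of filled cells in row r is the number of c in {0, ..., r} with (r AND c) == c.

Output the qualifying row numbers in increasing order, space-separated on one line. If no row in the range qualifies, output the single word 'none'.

Row r has 2^popcount(r) filled cells, so we need popcount(r) = log2(8) = 3.
Scan r = 20..71 and keep those with exactly 3 one-bits:
r=20=10100 popcount=2 -> skip
r=21=10101 popcount=3 -> KEEP
r=22=10110 popcount=3 -> KEEP
r=23=10111 popcount=4 -> skip
r=24=11000 popcount=2 -> skip
r=25=11001 popcount=3 -> KEEP
r=26=11010 popcount=3 -> KEEP
r=27=11011 popcount=4 -> skip
r=28=11100 popcount=3 -> KEEP
r=29=11101 popcount=4 -> skip
r=30=11110 popcount=4 -> skip
r=31=11111 popcount=5 -> skip
r=32=100000 popcount=1 -> skip
r=33=100001 popcount=2 -> skip
r=34=100010 popcount=2 -> skip
r=35=100011 popcount=3 -> KEEP
r=36=100100 popcount=2 -> skip
r=37=100101 popcount=3 -> KEEP
r=38=100110 popcount=3 -> KEEP
r=39=100111 popcount=4 -> skip
r=40=101000 popcount=2 -> skip
r=41=101001 popcount=3 -> KEEP
r=42=101010 popcount=3 -> KEEP
r=43=101011 popcount=4 -> skip
r=44=101100 popcount=3 -> KEEP
r=45=101101 popcount=4 -> skip
r=46=101110 popcount=4 -> skip
r=47=101111 popcount=5 -> skip
r=48=110000 popcount=2 -> skip
r=49=110001 popcount=3 -> KEEP
r=50=110010 popcount=3 -> KEEP
r=51=110011 popcount=4 -> skip
r=52=110100 popcount=3 -> KEEP
r=53=110101 popcount=4 -> skip
r=54=110110 popcount=4 -> skip
r=55=110111 popcount=5 -> skip
r=56=111000 popcount=3 -> KEEP
r=57=111001 popcount=4 -> skip
r=58=111010 popcount=4 -> skip
r=59=111011 popcount=5 -> skip
r=60=111100 popcount=4 -> skip
r=61=111101 popcount=5 -> skip
r=62=111110 popcount=5 -> skip
r=63=111111 popcount=6 -> skip
r=64=1000000 popcount=1 -> skip
r=65=1000001 popcount=2 -> skip
r=66=1000010 popcount=2 -> skip
r=67=1000011 popcount=3 -> KEEP
r=68=1000100 popcount=2 -> skip
r=69=1000101 popcount=3 -> KEEP
r=70=1000110 popcount=3 -> KEEP
r=71=1000111 popcount=4 -> skip
Kept rows: 21 22 25 26 28 35 37 38 41 42 44 49 50 52 56 67 69 70

Answer: 21 22 25 26 28 35 37 38 41 42 44 49 50 52 56 67 69 70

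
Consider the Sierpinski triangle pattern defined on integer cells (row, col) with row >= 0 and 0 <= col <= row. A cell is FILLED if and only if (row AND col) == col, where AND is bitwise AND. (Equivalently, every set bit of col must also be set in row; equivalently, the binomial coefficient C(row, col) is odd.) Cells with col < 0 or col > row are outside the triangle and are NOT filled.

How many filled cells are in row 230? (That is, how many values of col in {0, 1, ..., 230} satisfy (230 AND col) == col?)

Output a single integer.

230 in binary = 11100110
popcount(230) = number of 1-bits in 11100110 = 5
A col c satisfies (230 AND c) == c iff every set bit of c is also set in 230; each of the 5 set bits of 230 can independently be on or off in c.
count = 2^5 = 32

Answer: 32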